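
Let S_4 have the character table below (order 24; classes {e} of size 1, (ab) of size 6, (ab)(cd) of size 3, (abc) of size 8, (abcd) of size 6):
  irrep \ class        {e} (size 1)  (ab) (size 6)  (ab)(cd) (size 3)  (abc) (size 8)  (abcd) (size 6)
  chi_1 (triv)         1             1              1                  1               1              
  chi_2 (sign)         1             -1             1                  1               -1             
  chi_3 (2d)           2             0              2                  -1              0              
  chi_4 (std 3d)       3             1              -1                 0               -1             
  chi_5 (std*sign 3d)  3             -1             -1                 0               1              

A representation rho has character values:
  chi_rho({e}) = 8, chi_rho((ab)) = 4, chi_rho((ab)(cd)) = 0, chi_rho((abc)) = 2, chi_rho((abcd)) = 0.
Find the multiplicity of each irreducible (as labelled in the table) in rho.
Multiplicities: chi_1: 2, chi_2: 0, chi_3: 0, chi_4: 2, chi_5: 0.

Proof sketch: Use <chi_rho, chi> = (1/|G|) sum_C |C| * chi_rho(C) * conj(chi(C)) with |G| = 24 for each irreducible chi in the table:
  <chi_rho, chi_1> = (1/24)[1*(8)*conj(1) + 6*(4)*conj(1) + 3*(0)*conj(1) + 8*(2)*conj(1) + 6*(0)*conj(1)]
      = (1/24)[(8) + (24) + (0) + (16) + (0)] = 48/24 = 2
  <chi_rho, chi_2> = (1/24)[1*(8)*conj(1) + 6*(4)*conj(-1) + 3*(0)*conj(1) + 8*(2)*conj(1) + 6*(0)*conj(-1)]
      = (1/24)[(8) + (-24) + (0) + (16) + (0)] = 0/24 = 0
  <chi_rho, chi_3> = (1/24)[1*(8)*conj(2) + 6*(4)*conj(0) + 3*(0)*conj(2) + 8*(2)*conj(-1) + 6*(0)*conj(0)]
      = (1/24)[(16) + (0) + (0) + (-16) + (0)] = 0/24 = 0
  <chi_rho, chi_4> = (1/24)[1*(8)*conj(3) + 6*(4)*conj(1) + 3*(0)*conj(-1) + 8*(2)*conj(0) + 6*(0)*conj(-1)]
      = (1/24)[(24) + (24) + (0) + (0) + (0)] = 48/24 = 2
  <chi_rho, chi_5> = (1/24)[1*(8)*conj(3) + 6*(4)*conj(-1) + 3*(0)*conj(-1) + 8*(2)*conj(0) + 6*(0)*conj(1)]
      = (1/24)[(24) + (-24) + (0) + (0) + (0)] = 0/24 = 0
Dimension check: dim(rho) = sum (mult * dim) = 2*1 + 0*1 + 0*2 + 2*3 + 0*3 = 8 = chi_rho(e) = 8.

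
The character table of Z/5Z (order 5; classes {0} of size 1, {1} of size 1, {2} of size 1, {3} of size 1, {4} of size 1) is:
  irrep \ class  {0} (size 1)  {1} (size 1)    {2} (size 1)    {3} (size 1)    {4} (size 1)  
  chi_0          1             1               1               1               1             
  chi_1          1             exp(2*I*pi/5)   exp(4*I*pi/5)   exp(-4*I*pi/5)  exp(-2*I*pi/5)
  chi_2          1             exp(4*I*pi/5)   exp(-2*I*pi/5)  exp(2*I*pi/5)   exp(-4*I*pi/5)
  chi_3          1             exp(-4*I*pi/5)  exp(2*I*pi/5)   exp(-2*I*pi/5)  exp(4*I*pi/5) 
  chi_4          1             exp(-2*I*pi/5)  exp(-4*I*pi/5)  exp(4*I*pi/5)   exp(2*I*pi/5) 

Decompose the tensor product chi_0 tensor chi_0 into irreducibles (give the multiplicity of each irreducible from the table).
chi_0 tensor chi_0 = chi_0 (all other irreducibles have multiplicity 0).

Why: The character of a tensor product is the pointwise product (chi_0 * chi_0)(C) = chi_0(C) * chi_0(C):
  {0}: (1)*(1), {1}: (1)*(1), {2}: (1)*(1), {3}: (1)*(1), {4}: (1)*(1)
so (chi_0 * chi_0) takes values
  {0} -> 1, {1} -> 1, {2} -> 1, {3} -> 1, {4} -> 1.
Now take the inner product of this character with each irreducible chi from the table, <chi_0*chi_0, chi> = (1/5) sum_C |C| (chi_0*chi_0)(C) conj(chi(C)):
  <chi_0*chi_0, chi_0> = (1/5)[1*(1)*conj(1) + 1*(1)*conj(1) + 1*(1)*conj(1) + 1*(1)*conj(1) + 1*(1)*conj(1)]
      = (1/5)[(1) + (1) + (1) + (1) + (1)] = 5/5 = 1
  <chi_0*chi_0, chi_1> = (1/5)[1*(1)*conj(1) + 1*(1)*conj(exp(2*I*pi/5)) + 1*(1)*conj(exp(4*I*pi/5)) + 1*(1)*conj(exp(-4*I*pi/5)) + 1*(1)*conj(exp(-2*I*pi/5))]
      = (1/5)[(1) + (exp(-2*I*pi/5)) + (exp(-4*I*pi/5)) + (exp(4*I*pi/5)) + (exp(2*I*pi/5))] = 0/5 = 0
  <chi_0*chi_0, chi_2> = (1/5)[1*(1)*conj(1) + 1*(1)*conj(exp(4*I*pi/5)) + 1*(1)*conj(exp(-2*I*pi/5)) + 1*(1)*conj(exp(2*I*pi/5)) + 1*(1)*conj(exp(-4*I*pi/5))]
      = (1/5)[(1) + (exp(-4*I*pi/5)) + (exp(2*I*pi/5)) + (exp(-2*I*pi/5)) + (exp(4*I*pi/5))] = 0/5 = 0
  <chi_0*chi_0, chi_3> = (1/5)[1*(1)*conj(1) + 1*(1)*conj(exp(-4*I*pi/5)) + 1*(1)*conj(exp(2*I*pi/5)) + 1*(1)*conj(exp(-2*I*pi/5)) + 1*(1)*conj(exp(4*I*pi/5))]
      = (1/5)[(1) + (exp(4*I*pi/5)) + (exp(-2*I*pi/5)) + (exp(2*I*pi/5)) + (exp(-4*I*pi/5))] = 0/5 = 0
  <chi_0*chi_0, chi_4> = (1/5)[1*(1)*conj(1) + 1*(1)*conj(exp(-2*I*pi/5)) + 1*(1)*conj(exp(-4*I*pi/5)) + 1*(1)*conj(exp(4*I*pi/5)) + 1*(1)*conj(exp(2*I*pi/5))]
      = (1/5)[(1) + (exp(2*I*pi/5)) + (exp(4*I*pi/5)) + (exp(-4*I*pi/5)) + (exp(-2*I*pi/5))] = 0/5 = 0
(Exp terms are combined using exp(i*s)*conj(exp(i*t)) = exp(i*(s-t)), and sums of them are collapsed using the identity that for every m > 1 the m distinct m-th roots of unity sum to 0, e.g. 1 + exp(2*I*pi/3) + exp(-2*I*pi/3) = 0.)
Hence the multiplicities are chi_0: 1. Dimension check: dim(chi_0)*dim(chi_0) = 1*1 = 1 and sum (mult * dim) = 1*1 = 1.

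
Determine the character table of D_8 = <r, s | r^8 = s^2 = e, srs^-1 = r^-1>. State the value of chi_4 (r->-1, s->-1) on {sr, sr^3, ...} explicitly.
Conjugacy classes: {e} of size 1, {r^4} of size 1, {r^1, r^7} of size 2, {r^2, r^6} of size 2, {r^3, r^5} of size 2, {s, sr^2, ...} of size 4, {sr, sr^3, ...} of size 4.
Character table:
  irrep \ class              {e} (size 1)  {r^4} (size 1)  {r^1, r^7} (size 2)  {r^2, r^6} (size 2)  {r^3, r^5} (size 2)  {s, sr^2, ...} (size 4)  {sr, sr^3, ...} (size 4)
  chi_1 (triv)               1             1               1                    1                    1                    1                        1                       
  chi_2 (sign: r->1, s->-1)  1             1               1                    1                    1                    -1                       -1                      
  chi_3 (r->-1, s->1)        1             1               -1                   1                    -1                   1                        -1                      
  chi_4 (r->-1, s->-1)       1             1               -1                   1                    -1                   -1                       1                       
  chi_5 (2d, j=1)            2             -2              sqrt(2)              0                    -sqrt(2)             0                        0                       
  chi_6 (2d, j=2)            2             2               0                    -2                   0                    0                        0                       
  chi_7 (2d, j=3)            2             -2              -sqrt(2)             0                    sqrt(2)              0                        0                       

Spot check: chi_4 (r->-1, s->-1) on {sr, sr^3, ...} = 1.

Working: D_8 has order 2*8 = 16 with 7 conjugacy classes, hence 7 irreducibles. Sum of squared dims 1 + 1 + 1 + 1 + 4 + 4 + 4 = 16 = |G|. Linear characters come from the abelianisation; the 2-dimensional irreps have character r^k -> 2*cos(2*pi*j*k/8), reflections -> 0.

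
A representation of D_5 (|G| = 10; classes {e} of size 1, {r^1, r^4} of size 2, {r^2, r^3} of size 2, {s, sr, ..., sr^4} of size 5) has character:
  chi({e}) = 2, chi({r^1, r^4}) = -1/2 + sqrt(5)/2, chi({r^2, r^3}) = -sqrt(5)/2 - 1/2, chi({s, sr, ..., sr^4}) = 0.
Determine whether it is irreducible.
Irreducible: <chi, chi> = 1.

Justification: <chi, chi> = (1/|G|) sum_C |C| * |chi(C)|^2 = (1/10)[1*|2|^2 + 2*|-1/2 + sqrt(5)/2|^2 + 2*|-sqrt(5)/2 - 1/2|^2 + 5*|0|^2]
  = (1/10)[(4) + (3 - sqrt(5)) + (sqrt(5) + 3) + (0)] = 10/10 = 1.
A character is irreducible iff <chi, chi> = 1, so this representation is irreducible.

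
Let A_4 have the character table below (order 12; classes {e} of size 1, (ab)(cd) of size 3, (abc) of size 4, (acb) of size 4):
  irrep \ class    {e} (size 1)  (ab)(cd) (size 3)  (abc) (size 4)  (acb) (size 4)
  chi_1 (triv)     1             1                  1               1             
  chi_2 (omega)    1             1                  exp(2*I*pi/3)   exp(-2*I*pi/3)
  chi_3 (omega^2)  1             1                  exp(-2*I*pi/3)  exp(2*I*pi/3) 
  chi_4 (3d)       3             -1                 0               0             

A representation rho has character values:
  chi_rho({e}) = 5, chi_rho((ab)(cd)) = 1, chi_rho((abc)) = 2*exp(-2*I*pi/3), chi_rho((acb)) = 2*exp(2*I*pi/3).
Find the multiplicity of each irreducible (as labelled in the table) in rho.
Multiplicities: chi_1: 0, chi_2: 0, chi_3: 2, chi_4: 1.

Argument: Use <chi_rho, chi> = (1/|G|) sum_C |C| * chi_rho(C) * conj(chi(C)) with |G| = 12 for each irreducible chi in the table:
  <chi_rho, chi_1> = (1/12)[1*(5)*conj(1) + 3*(1)*conj(1) + 4*(2*exp(-2*I*pi/3))*conj(1) + 4*(2*exp(2*I*pi/3))*conj(1)]
      = (1/12)[(5) + (3) + (8*exp(-2*I*pi/3)) + (8*exp(2*I*pi/3))] = 0/12 = 0
  <chi_rho, chi_2> = (1/12)[1*(5)*conj(1) + 3*(1)*conj(1) + 4*(2*exp(-2*I*pi/3))*conj(exp(2*I*pi/3)) + 4*(2*exp(2*I*pi/3))*conj(exp(-2*I*pi/3))]
      = (1/12)[(5) + (3) + (8*exp(2*I*pi/3)) + (8*exp(-2*I*pi/3))] = 0/12 = 0
  <chi_rho, chi_3> = (1/12)[1*(5)*conj(1) + 3*(1)*conj(1) + 4*(2*exp(-2*I*pi/3))*conj(exp(-2*I*pi/3)) + 4*(2*exp(2*I*pi/3))*conj(exp(2*I*pi/3))]
      = (1/12)[(5) + (3) + (8) + (8)] = 24/12 = 2
  <chi_rho, chi_4> = (1/12)[1*(5)*conj(3) + 3*(1)*conj(-1) + 4*(2*exp(-2*I*pi/3))*conj(0) + 4*(2*exp(2*I*pi/3))*conj(0)]
      = (1/12)[(15) + (-3) + (0) + (0)] = 12/12 = 1
(Exp terms are combined using exp(i*s)*conj(exp(i*t)) = exp(i*(s-t)), and sums of them are collapsed using the identity that for every m > 1 the m distinct m-th roots of unity sum to 0, e.g. 1 + exp(2*I*pi/3) + exp(-2*I*pi/3) = 0.)
Dimension check: dim(rho) = sum (mult * dim) = 0*1 + 0*1 + 2*1 + 1*3 = 5 = chi_rho(e) = 5.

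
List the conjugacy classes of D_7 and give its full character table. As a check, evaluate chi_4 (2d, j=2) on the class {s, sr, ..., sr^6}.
Conjugacy classes: {e} of size 1, {r^1, r^6} of size 2, {r^2, r^5} of size 2, {r^3, r^4} of size 2, {s, sr, ..., sr^6} of size 7.
Character table:
  irrep \ class              {e} (size 1)  {r^1, r^6} (size 2)  {r^2, r^5} (size 2)  {r^3, r^4} (size 2)  {s, sr, ..., sr^6} (size 7)
  chi_1 (triv)               1             1                    1                    1                    1                          
  chi_2 (sign: r->1, s->-1)  1             1                    1                    1                    -1                         
  chi_3 (2d, j=1)            2             2*cos(2*pi/7)        -2*cos(3*pi/7)       -2*cos(pi/7)         0                          
  chi_4 (2d, j=2)            2             -2*cos(3*pi/7)       -2*cos(pi/7)         2*cos(2*pi/7)        0                          
  chi_5 (2d, j=3)            2             -2*cos(pi/7)         2*cos(2*pi/7)        -2*cos(3*pi/7)       0                          

Spot check: chi_4 (2d, j=2) on {s, sr, ..., sr^6} = 0.

Details: D_7 has order 2*7 = 14 with 5 conjugacy classes, hence 5 irreducibles. Sum of squared dims 1 + 1 + 4 + 4 + 4 = 14 = |G|. Linear characters come from the abelianisation; the 2-dimensional irreps have character r^k -> 2*cos(2*pi*j*k/7), reflections -> 0.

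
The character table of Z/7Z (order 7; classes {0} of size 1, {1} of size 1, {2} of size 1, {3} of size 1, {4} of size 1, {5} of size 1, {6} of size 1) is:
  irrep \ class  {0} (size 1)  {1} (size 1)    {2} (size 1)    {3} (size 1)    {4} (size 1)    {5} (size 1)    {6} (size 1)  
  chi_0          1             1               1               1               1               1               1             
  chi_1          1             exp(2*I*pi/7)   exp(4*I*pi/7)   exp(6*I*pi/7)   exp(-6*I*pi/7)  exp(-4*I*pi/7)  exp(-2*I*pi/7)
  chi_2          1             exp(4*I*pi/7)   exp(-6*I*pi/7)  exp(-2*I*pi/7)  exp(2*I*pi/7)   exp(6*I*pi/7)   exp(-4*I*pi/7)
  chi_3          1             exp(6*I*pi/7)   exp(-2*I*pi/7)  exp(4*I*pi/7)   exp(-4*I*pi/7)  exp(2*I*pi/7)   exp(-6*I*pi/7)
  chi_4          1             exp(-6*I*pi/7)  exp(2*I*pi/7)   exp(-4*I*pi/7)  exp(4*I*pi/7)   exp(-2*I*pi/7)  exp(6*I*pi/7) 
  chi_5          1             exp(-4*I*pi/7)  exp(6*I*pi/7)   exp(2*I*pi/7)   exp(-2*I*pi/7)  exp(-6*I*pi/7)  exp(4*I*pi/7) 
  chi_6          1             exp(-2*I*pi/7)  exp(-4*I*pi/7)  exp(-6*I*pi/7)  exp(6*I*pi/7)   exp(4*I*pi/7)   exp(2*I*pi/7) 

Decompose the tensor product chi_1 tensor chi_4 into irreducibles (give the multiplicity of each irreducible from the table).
chi_1 tensor chi_4 = chi_5 (all other irreducibles have multiplicity 0).

Justification: The character of a tensor product is the pointwise product (chi_1 * chi_4)(C) = chi_1(C) * chi_4(C):
  {0}: (1)*(1), {1}: (exp(2*I*pi/7))*(exp(-6*I*pi/7)), {2}: (exp(4*I*pi/7))*(exp(2*I*pi/7)), {3}: (exp(6*I*pi/7))*(exp(-4*I*pi/7)), {4}: (exp(-6*I*pi/7))*(exp(4*I*pi/7)), {5}: (exp(-4*I*pi/7))*(exp(-2*I*pi/7)), {6}: (exp(-2*I*pi/7))*(exp(6*I*pi/7))
so (chi_1 * chi_4) takes values
  {0} -> 1, {1} -> exp(-4*I*pi/7), {2} -> exp(6*I*pi/7), {3} -> exp(2*I*pi/7), {4} -> exp(-2*I*pi/7), {5} -> exp(-6*I*pi/7), {6} -> exp(4*I*pi/7).
Now take the inner product of this character with each irreducible chi from the table, <chi_1*chi_4, chi> = (1/7) sum_C |C| (chi_1*chi_4)(C) conj(chi(C)):
  <chi_1*chi_4, chi_0> = (1/7)[1*(1)*conj(1) + 1*(exp(-4*I*pi/7))*conj(1) + 1*(exp(6*I*pi/7))*conj(1) + 1*(exp(2*I*pi/7))*conj(1) + 1*(exp(-2*I*pi/7))*conj(1) + 1*(exp(-6*I*pi/7))*conj(1) + 1*(exp(4*I*pi/7))*conj(1)]
      = (1/7)[(1) + (exp(-4*I*pi/7)) + (exp(6*I*pi/7)) + (exp(2*I*pi/7)) + (exp(-2*I*pi/7)) + (exp(-6*I*pi/7)) + (exp(4*I*pi/7))] = 0/7 = 0
  <chi_1*chi_4, chi_1> = (1/7)[1*(1)*conj(1) + 1*(exp(-4*I*pi/7))*conj(exp(2*I*pi/7)) + 1*(exp(6*I*pi/7))*conj(exp(4*I*pi/7)) + 1*(exp(2*I*pi/7))*conj(exp(6*I*pi/7)) + 1*(exp(-2*I*pi/7))*conj(exp(-6*I*pi/7)) + 1*(exp(-6*I*pi/7))*conj(exp(-4*I*pi/7)) + 1*(exp(4*I*pi/7))*conj(exp(-2*I*pi/7))]
      = (1/7)[(1) + (exp(-6*I*pi/7)) + (exp(2*I*pi/7)) + (exp(-4*I*pi/7)) + (exp(4*I*pi/7)) + (exp(-2*I*pi/7)) + (exp(6*I*pi/7))] = 0/7 = 0
  <chi_1*chi_4, chi_2> = (1/7)[1*(1)*conj(1) + 1*(exp(-4*I*pi/7))*conj(exp(4*I*pi/7)) + 1*(exp(6*I*pi/7))*conj(exp(-6*I*pi/7)) + 1*(exp(2*I*pi/7))*conj(exp(-2*I*pi/7)) + 1*(exp(-2*I*pi/7))*conj(exp(2*I*pi/7)) + 1*(exp(-6*I*pi/7))*conj(exp(6*I*pi/7)) + 1*(exp(4*I*pi/7))*conj(exp(-4*I*pi/7))]
      = (1/7)[(1) + (exp(6*I*pi/7)) + (exp(-2*I*pi/7)) + (exp(4*I*pi/7)) + (exp(-4*I*pi/7)) + (exp(2*I*pi/7)) + (exp(-6*I*pi/7))] = 0/7 = 0
  <chi_1*chi_4, chi_3> = (1/7)[1*(1)*conj(1) + 1*(exp(-4*I*pi/7))*conj(exp(6*I*pi/7)) + 1*(exp(6*I*pi/7))*conj(exp(-2*I*pi/7)) + 1*(exp(2*I*pi/7))*conj(exp(4*I*pi/7)) + 1*(exp(-2*I*pi/7))*conj(exp(-4*I*pi/7)) + 1*(exp(-6*I*pi/7))*conj(exp(2*I*pi/7)) + 1*(exp(4*I*pi/7))*conj(exp(-6*I*pi/7))]
      = (1/7)[(1) + (exp(4*I*pi/7)) + (exp(-6*I*pi/7)) + (exp(-2*I*pi/7)) + (exp(2*I*pi/7)) + (exp(6*I*pi/7)) + (exp(-4*I*pi/7))] = 0/7 = 0
  <chi_1*chi_4, chi_4> = (1/7)[1*(1)*conj(1) + 1*(exp(-4*I*pi/7))*conj(exp(-6*I*pi/7)) + 1*(exp(6*I*pi/7))*conj(exp(2*I*pi/7)) + 1*(exp(2*I*pi/7))*conj(exp(-4*I*pi/7)) + 1*(exp(-2*I*pi/7))*conj(exp(4*I*pi/7)) + 1*(exp(-6*I*pi/7))*conj(exp(-2*I*pi/7)) + 1*(exp(4*I*pi/7))*conj(exp(6*I*pi/7))]
      = (1/7)[(1) + (exp(2*I*pi/7)) + (exp(4*I*pi/7)) + (exp(6*I*pi/7)) + (exp(-6*I*pi/7)) + (exp(-4*I*pi/7)) + (exp(-2*I*pi/7))] = 0/7 = 0
  <chi_1*chi_4, chi_5> = (1/7)[1*(1)*conj(1) + 1*(exp(-4*I*pi/7))*conj(exp(-4*I*pi/7)) + 1*(exp(6*I*pi/7))*conj(exp(6*I*pi/7)) + 1*(exp(2*I*pi/7))*conj(exp(2*I*pi/7)) + 1*(exp(-2*I*pi/7))*conj(exp(-2*I*pi/7)) + 1*(exp(-6*I*pi/7))*conj(exp(-6*I*pi/7)) + 1*(exp(4*I*pi/7))*conj(exp(4*I*pi/7))]
      = (1/7)[(1) + (1) + (1) + (1) + (1) + (1) + (1)] = 7/7 = 1
  <chi_1*chi_4, chi_6> = (1/7)[1*(1)*conj(1) + 1*(exp(-4*I*pi/7))*conj(exp(-2*I*pi/7)) + 1*(exp(6*I*pi/7))*conj(exp(-4*I*pi/7)) + 1*(exp(2*I*pi/7))*conj(exp(-6*I*pi/7)) + 1*(exp(-2*I*pi/7))*conj(exp(6*I*pi/7)) + 1*(exp(-6*I*pi/7))*conj(exp(4*I*pi/7)) + 1*(exp(4*I*pi/7))*conj(exp(2*I*pi/7))]
      = (1/7)[(1) + (exp(-2*I*pi/7)) + (exp(-4*I*pi/7)) + (exp(-6*I*pi/7)) + (exp(6*I*pi/7)) + (exp(4*I*pi/7)) + (exp(2*I*pi/7))] = 0/7 = 0
(Exp terms are combined using exp(i*s)*conj(exp(i*t)) = exp(i*(s-t)), and sums of them are collapsed using the identity that for every m > 1 the m distinct m-th roots of unity sum to 0, e.g. 1 + exp(2*I*pi/3) + exp(-2*I*pi/3) = 0.)
Hence the multiplicities are chi_5: 1. Dimension check: dim(chi_1)*dim(chi_4) = 1*1 = 1 and sum (mult * dim) = 1*1 = 1.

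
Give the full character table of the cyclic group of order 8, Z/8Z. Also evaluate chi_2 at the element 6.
Character table of Z/8Z (irreps indexed chi_0,...,chi_7 with chi_k(m) = zeta_8^(k*m), zeta_8 = exp(2*pi*i/8)):
  irrep \ class  {0} (size 1)  {1} (size 1)    {2} (size 1)  {3} (size 1)    {4} (size 1)  {5} (size 1)    {6} (size 1)  {7} (size 1)  
  chi_0          1             1               1             1               1             1               1             1             
  chi_1          1             exp(I*pi/4)     I             exp(3*I*pi/4)   -1            exp(-3*I*pi/4)  -I            exp(-I*pi/4)  
  chi_2          1             I               -1            -I              1             I               -1            -I            
  chi_3          1             exp(3*I*pi/4)   -I            exp(I*pi/4)     -1            exp(-I*pi/4)    I             exp(-3*I*pi/4)
  chi_4          1             -1              1             -1              1             -1              1             -1            
  chi_5          1             exp(-3*I*pi/4)  I             exp(-I*pi/4)    -1            exp(I*pi/4)     -I            exp(3*I*pi/4) 
  chi_6          1             -I              -1            I               1             -I              -1            I             
  chi_7          1             exp(-I*pi/4)    -I            exp(-3*I*pi/4)  -1            exp(3*I*pi/4)   I             exp(I*pi/4)   

Spot check: chi_2(6) = zeta_8^(2*6) = zeta_8^12 = -1.

Reasoning: Z/8Z is abelian, so all 8 irreducible complex representations are 1-dimensional. They are given by chi_k(m) = zeta_8^(k*m) for k = 0,...,7. Row orthogonality: sum_m chi_k(m) conj(chi_l(m)) = 8 * [k = l].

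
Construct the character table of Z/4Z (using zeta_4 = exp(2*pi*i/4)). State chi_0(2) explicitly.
Character table of Z/4Z (irreps indexed chi_0,...,chi_3 with chi_k(m) = zeta_4^(k*m), zeta_4 = exp(2*pi*i/4)):
  irrep \ class  {0} (size 1)  {1} (size 1)  {2} (size 1)  {3} (size 1)
  chi_0          1             1             1             1           
  chi_1          1             I             -1            -I          
  chi_2          1             -1            1             -1          
  chi_3          1             -I            -1            I           

Spot check: chi_0(2) = zeta_4^(0*2) = zeta_4^0 = 1.

Z/4Z is abelian, so all 4 irreducible complex representations are 1-dimensional. They are given by chi_k(m) = zeta_4^(k*m) for k = 0,...,3. Row orthogonality: sum_m chi_k(m) conj(chi_l(m)) = 4 * [k = l].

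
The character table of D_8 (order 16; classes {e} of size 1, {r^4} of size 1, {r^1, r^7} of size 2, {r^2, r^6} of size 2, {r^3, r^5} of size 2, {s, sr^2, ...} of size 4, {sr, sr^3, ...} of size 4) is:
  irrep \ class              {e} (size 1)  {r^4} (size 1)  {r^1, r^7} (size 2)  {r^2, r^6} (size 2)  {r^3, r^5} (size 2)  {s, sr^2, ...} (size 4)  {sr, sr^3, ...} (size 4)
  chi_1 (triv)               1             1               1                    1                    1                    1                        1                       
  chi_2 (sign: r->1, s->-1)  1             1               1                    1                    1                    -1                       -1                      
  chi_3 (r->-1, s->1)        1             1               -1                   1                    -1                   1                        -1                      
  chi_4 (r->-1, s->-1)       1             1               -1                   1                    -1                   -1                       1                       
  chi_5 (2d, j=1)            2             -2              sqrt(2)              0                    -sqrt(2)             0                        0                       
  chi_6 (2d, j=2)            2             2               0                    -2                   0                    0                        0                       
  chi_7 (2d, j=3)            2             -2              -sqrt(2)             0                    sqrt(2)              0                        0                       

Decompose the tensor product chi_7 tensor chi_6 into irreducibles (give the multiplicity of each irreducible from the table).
chi_7 tensor chi_6 = chi_5 + chi_7 (all other irreducibles have multiplicity 0).

Derivation: The character of a tensor product is the pointwise product (chi_7 * chi_6)(C) = chi_7(C) * chi_6(C):
  {e}: (2)*(2), {r^4}: (-2)*(2), {r^1, r^7}: (-sqrt(2))*(0), {r^2, r^6}: (0)*(-2), {r^3, r^5}: (sqrt(2))*(0), {s, sr^2, ...}: (0)*(0), {sr, sr^3, ...}: (0)*(0)
so (chi_7 * chi_6) takes values
  {e} -> 4, {r^4} -> -4, {r^1, r^7} -> 0, {r^2, r^6} -> 0, {r^3, r^5} -> 0, {s, sr^2, ...} -> 0, {sr, sr^3, ...} -> 0.
Now take the inner product of this character with each irreducible chi from the table, <chi_7*chi_6, chi> = (1/16) sum_C |C| (chi_7*chi_6)(C) conj(chi(C)):
  <chi_7*chi_6, chi_1> = (1/16)[1*(4)*conj(1) + 1*(-4)*conj(1) + 2*(0)*conj(1) + 2*(0)*conj(1) + 2*(0)*conj(1) + 4*(0)*conj(1) + 4*(0)*conj(1)]
      = (1/16)[(4) + (-4) + (0) + (0) + (0) + (0) + (0)] = 0/16 = 0
  <chi_7*chi_6, chi_2> = (1/16)[1*(4)*conj(1) + 1*(-4)*conj(1) + 2*(0)*conj(1) + 2*(0)*conj(1) + 2*(0)*conj(1) + 4*(0)*conj(-1) + 4*(0)*conj(-1)]
      = (1/16)[(4) + (-4) + (0) + (0) + (0) + (0) + (0)] = 0/16 = 0
  <chi_7*chi_6, chi_3> = (1/16)[1*(4)*conj(1) + 1*(-4)*conj(1) + 2*(0)*conj(-1) + 2*(0)*conj(1) + 2*(0)*conj(-1) + 4*(0)*conj(1) + 4*(0)*conj(-1)]
      = (1/16)[(4) + (-4) + (0) + (0) + (0) + (0) + (0)] = 0/16 = 0
  <chi_7*chi_6, chi_4> = (1/16)[1*(4)*conj(1) + 1*(-4)*conj(1) + 2*(0)*conj(-1) + 2*(0)*conj(1) + 2*(0)*conj(-1) + 4*(0)*conj(-1) + 4*(0)*conj(1)]
      = (1/16)[(4) + (-4) + (0) + (0) + (0) + (0) + (0)] = 0/16 = 0
  <chi_7*chi_6, chi_5> = (1/16)[1*(4)*conj(2) + 1*(-4)*conj(-2) + 2*(0)*conj(sqrt(2)) + 2*(0)*conj(0) + 2*(0)*conj(-sqrt(2)) + 4*(0)*conj(0) + 4*(0)*conj(0)]
      = (1/16)[(8) + (8) + (0) + (0) + (0) + (0) + (0)] = 16/16 = 1
  <chi_7*chi_6, chi_6> = (1/16)[1*(4)*conj(2) + 1*(-4)*conj(2) + 2*(0)*conj(0) + 2*(0)*conj(-2) + 2*(0)*conj(0) + 4*(0)*conj(0) + 4*(0)*conj(0)]
      = (1/16)[(8) + (-8) + (0) + (0) + (0) + (0) + (0)] = 0/16 = 0
  <chi_7*chi_6, chi_7> = (1/16)[1*(4)*conj(2) + 1*(-4)*conj(-2) + 2*(0)*conj(-sqrt(2)) + 2*(0)*conj(0) + 2*(0)*conj(sqrt(2)) + 4*(0)*conj(0) + 4*(0)*conj(0)]
      = (1/16)[(8) + (8) + (0) + (0) + (0) + (0) + (0)] = 16/16 = 1
Hence the multiplicities are chi_5: 1, chi_7: 1. Dimension check: dim(chi_7)*dim(chi_6) = 2*2 = 4 and sum (mult * dim) = 1*2 + 1*2 = 4.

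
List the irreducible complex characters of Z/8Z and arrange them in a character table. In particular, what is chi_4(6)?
Character table of Z/8Z (irreps indexed chi_0,...,chi_7 with chi_k(m) = zeta_8^(k*m), zeta_8 = exp(2*pi*i/8)):
  irrep \ class  {0} (size 1)  {1} (size 1)    {2} (size 1)  {3} (size 1)    {4} (size 1)  {5} (size 1)    {6} (size 1)  {7} (size 1)  
  chi_0          1             1               1             1               1             1               1             1             
  chi_1          1             exp(I*pi/4)     I             exp(3*I*pi/4)   -1            exp(-3*I*pi/4)  -I            exp(-I*pi/4)  
  chi_2          1             I               -1            -I              1             I               -1            -I            
  chi_3          1             exp(3*I*pi/4)   -I            exp(I*pi/4)     -1            exp(-I*pi/4)    I             exp(-3*I*pi/4)
  chi_4          1             -1              1             -1              1             -1              1             -1            
  chi_5          1             exp(-3*I*pi/4)  I             exp(-I*pi/4)    -1            exp(I*pi/4)     -I            exp(3*I*pi/4) 
  chi_6          1             -I              -1            I               1             -I              -1            I             
  chi_7          1             exp(-I*pi/4)    -I            exp(-3*I*pi/4)  -1            exp(3*I*pi/4)   I             exp(I*pi/4)   

Spot check: chi_4(6) = zeta_8^(4*6) = zeta_8^24 = 1.

Why: Z/8Z is abelian, so all 8 irreducible complex representations are 1-dimensional. They are given by chi_k(m) = zeta_8^(k*m) for k = 0,...,7. Row orthogonality: sum_m chi_k(m) conj(chi_l(m)) = 8 * [k = l].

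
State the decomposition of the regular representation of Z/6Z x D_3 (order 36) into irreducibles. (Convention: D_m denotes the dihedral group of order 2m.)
Each irreducible V_i of dimension d_i appears with multiplicity d_i, i.e. rho_reg = (direct sum over all irreducibles V_i) d_i V_i. The irreducible dimensions for Z/6Z x D_3 are 1, 1, 1, 1, 1, 1, 1, 1, 1, 1, 1, 1, 2, 2, 2, 2, 2, 2: 12 irreducibles of dimension 1, each with multiplicity 1; 6 irreducibles of dimension 2, each with multiplicity 2. Total dimension 12*1*1 + 6*2*2 = 36 = |G|.

Why: General theorem: in the regular representation of a finite group G, each irreducible appears with multiplicity equal to its dimension. Check: dim(rho_reg) = sum d_i^2 = 1 + 1 + 1 + 1 + 1 + 1 + 1 + 1 + 1 + 1 + 1 + 1 + 4 + 4 + 4 + 4 + 4 + 4 = 36 = |G|.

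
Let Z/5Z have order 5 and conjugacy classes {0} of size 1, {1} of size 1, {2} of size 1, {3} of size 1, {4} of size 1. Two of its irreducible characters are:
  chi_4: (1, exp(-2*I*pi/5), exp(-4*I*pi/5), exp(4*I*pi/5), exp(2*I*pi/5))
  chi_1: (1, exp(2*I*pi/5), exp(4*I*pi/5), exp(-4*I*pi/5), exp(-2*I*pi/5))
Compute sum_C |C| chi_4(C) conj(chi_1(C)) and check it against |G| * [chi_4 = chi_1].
Sum = 0; so <chi_4, chi_1> = 0 (distinct irreducibles are orthogonal).

Compute term by term over conjugacy classes (|C| * chi_4(C) * conj(chi_1(C))):
  1*(1)*conj(1) + 1*(exp(-2*I*pi/5))*conj(exp(2*I*pi/5)) + 1*(exp(-4*I*pi/5))*conj(exp(4*I*pi/5)) + 1*(exp(4*I*pi/5))*conj(exp(-4*I*pi/5)) + 1*(exp(2*I*pi/5))*conj(exp(-2*I*pi/5))
  = (1) + (exp(-4*I*pi/5)) + (exp(2*I*pi/5)) + (exp(-2*I*pi/5)) + (exp(4*I*pi/5))
  = 0.
(Exp terms are combined using exp(i*s)*conj(exp(i*t)) = exp(i*(s-t)), and sums of them are collapsed using the identity that for every m > 1 the m distinct m-th roots of unity sum to 0, e.g. 1 + exp(2*I*pi/3) + exp(-2*I*pi/3) = 0.)
Dividing by |G| = 5 gives 0/5 = 0, matching the row-orthogonality relation <chi_4, chi_1> = [chi_4 = chi_1].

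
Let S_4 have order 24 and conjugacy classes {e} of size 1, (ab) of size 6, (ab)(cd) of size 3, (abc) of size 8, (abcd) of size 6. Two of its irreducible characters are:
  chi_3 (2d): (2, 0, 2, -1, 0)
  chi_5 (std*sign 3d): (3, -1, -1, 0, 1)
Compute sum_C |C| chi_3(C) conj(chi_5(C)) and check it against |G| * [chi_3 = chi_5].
Sum = 0; so <chi_3, chi_5> = 0 (distinct irreducibles are orthogonal).

Justification: Compute term by term over conjugacy classes (|C| * chi_3(C) * conj(chi_5(C))):
  1*(2)*conj(3) + 6*(0)*conj(-1) + 3*(2)*conj(-1) + 8*(-1)*conj(0) + 6*(0)*conj(1)
  = (6) + (0) + (-6) + (0) + (0)
  = 0.
Dividing by |G| = 24 gives 0/24 = 0, matching the row-orthogonality relation <chi_3, chi_5> = [chi_3 = chi_5].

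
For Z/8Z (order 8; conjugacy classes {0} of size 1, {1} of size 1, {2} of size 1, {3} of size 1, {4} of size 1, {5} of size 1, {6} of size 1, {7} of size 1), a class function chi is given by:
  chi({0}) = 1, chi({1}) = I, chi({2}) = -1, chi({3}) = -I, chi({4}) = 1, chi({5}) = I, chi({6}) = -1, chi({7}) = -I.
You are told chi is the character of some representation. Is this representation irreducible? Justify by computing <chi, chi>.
Irreducible: <chi, chi> = 1.

Explanation: <chi, chi> = (1/|G|) sum_C |C| * |chi(C)|^2 = (1/8)[1*|1|^2 + 1*|I|^2 + 1*|-1|^2 + 1*|-I|^2 + 1*|1|^2 + 1*|I|^2 + 1*|-1|^2 + 1*|-I|^2]
  = (1/8)[(1) + (1) + (1) + (1) + (1) + (1) + (1) + (1)] = 8/8 = 1.
(Exp terms are combined using exp(i*s)*conj(exp(i*t)) = exp(i*(s-t)), and sums of them are collapsed using the identity that for every m > 1 the m distinct m-th roots of unity sum to 0, e.g. 1 + exp(2*I*pi/3) + exp(-2*I*pi/3) = 0.)
A character is irreducible iff <chi, chi> = 1, so this representation is irreducible.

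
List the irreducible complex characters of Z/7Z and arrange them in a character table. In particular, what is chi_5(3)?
Character table of Z/7Z (irreps indexed chi_0,...,chi_6 with chi_k(m) = zeta_7^(k*m), zeta_7 = exp(2*pi*i/7)):
  irrep \ class  {0} (size 1)  {1} (size 1)    {2} (size 1)    {3} (size 1)    {4} (size 1)    {5} (size 1)    {6} (size 1)  
  chi_0          1             1               1               1               1               1               1             
  chi_1          1             exp(2*I*pi/7)   exp(4*I*pi/7)   exp(6*I*pi/7)   exp(-6*I*pi/7)  exp(-4*I*pi/7)  exp(-2*I*pi/7)
  chi_2          1             exp(4*I*pi/7)   exp(-6*I*pi/7)  exp(-2*I*pi/7)  exp(2*I*pi/7)   exp(6*I*pi/7)   exp(-4*I*pi/7)
  chi_3          1             exp(6*I*pi/7)   exp(-2*I*pi/7)  exp(4*I*pi/7)   exp(-4*I*pi/7)  exp(2*I*pi/7)   exp(-6*I*pi/7)
  chi_4          1             exp(-6*I*pi/7)  exp(2*I*pi/7)   exp(-4*I*pi/7)  exp(4*I*pi/7)   exp(-2*I*pi/7)  exp(6*I*pi/7) 
  chi_5          1             exp(-4*I*pi/7)  exp(6*I*pi/7)   exp(2*I*pi/7)   exp(-2*I*pi/7)  exp(-6*I*pi/7)  exp(4*I*pi/7) 
  chi_6          1             exp(-2*I*pi/7)  exp(-4*I*pi/7)  exp(-6*I*pi/7)  exp(6*I*pi/7)   exp(4*I*pi/7)   exp(2*I*pi/7) 

Spot check: chi_5(3) = zeta_7^(5*3) = zeta_7^15 = exp(2*I*pi/7).

Proof sketch: Z/7Z is abelian, so all 7 irreducible complex representations are 1-dimensional. They are given by chi_k(m) = zeta_7^(k*m) for k = 0,...,6. Row orthogonality: sum_m chi_k(m) conj(chi_l(m)) = 7 * [k = l].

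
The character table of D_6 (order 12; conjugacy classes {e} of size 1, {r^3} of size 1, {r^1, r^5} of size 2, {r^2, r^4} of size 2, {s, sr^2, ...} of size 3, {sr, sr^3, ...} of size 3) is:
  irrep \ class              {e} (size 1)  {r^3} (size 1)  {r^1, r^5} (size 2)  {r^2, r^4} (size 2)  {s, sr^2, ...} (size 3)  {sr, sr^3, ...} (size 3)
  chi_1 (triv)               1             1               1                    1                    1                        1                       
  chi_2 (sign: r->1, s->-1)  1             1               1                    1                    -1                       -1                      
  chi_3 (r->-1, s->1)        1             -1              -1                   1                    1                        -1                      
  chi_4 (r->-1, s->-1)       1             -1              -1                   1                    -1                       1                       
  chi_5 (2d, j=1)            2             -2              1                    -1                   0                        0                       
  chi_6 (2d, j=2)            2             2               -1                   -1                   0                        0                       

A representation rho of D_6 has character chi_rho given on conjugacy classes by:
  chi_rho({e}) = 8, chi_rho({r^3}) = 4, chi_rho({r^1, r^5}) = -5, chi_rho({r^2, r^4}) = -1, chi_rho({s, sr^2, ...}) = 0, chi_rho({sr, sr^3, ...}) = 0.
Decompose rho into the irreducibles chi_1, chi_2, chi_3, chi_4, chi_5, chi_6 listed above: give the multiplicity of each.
Multiplicities: chi_1: 0, chi_2: 0, chi_3: 1, chi_4: 1, chi_5: 0, chi_6: 3.

Solution. Use <chi_rho, chi> = (1/|G|) sum_C |C| * chi_rho(C) * conj(chi(C)) with |G| = 12 for each irreducible chi in the table:
  <chi_rho, chi_1> = (1/12)[1*(8)*conj(1) + 1*(4)*conj(1) + 2*(-5)*conj(1) + 2*(-1)*conj(1) + 3*(0)*conj(1) + 3*(0)*conj(1)]
      = (1/12)[(8) + (4) + (-10) + (-2) + (0) + (0)] = 0/12 = 0
  <chi_rho, chi_2> = (1/12)[1*(8)*conj(1) + 1*(4)*conj(1) + 2*(-5)*conj(1) + 2*(-1)*conj(1) + 3*(0)*conj(-1) + 3*(0)*conj(-1)]
      = (1/12)[(8) + (4) + (-10) + (-2) + (0) + (0)] = 0/12 = 0
  <chi_rho, chi_3> = (1/12)[1*(8)*conj(1) + 1*(4)*conj(-1) + 2*(-5)*conj(-1) + 2*(-1)*conj(1) + 3*(0)*conj(1) + 3*(0)*conj(-1)]
      = (1/12)[(8) + (-4) + (10) + (-2) + (0) + (0)] = 12/12 = 1
  <chi_rho, chi_4> = (1/12)[1*(8)*conj(1) + 1*(4)*conj(-1) + 2*(-5)*conj(-1) + 2*(-1)*conj(1) + 3*(0)*conj(-1) + 3*(0)*conj(1)]
      = (1/12)[(8) + (-4) + (10) + (-2) + (0) + (0)] = 12/12 = 1
  <chi_rho, chi_5> = (1/12)[1*(8)*conj(2) + 1*(4)*conj(-2) + 2*(-5)*conj(1) + 2*(-1)*conj(-1) + 3*(0)*conj(0) + 3*(0)*conj(0)]
      = (1/12)[(16) + (-8) + (-10) + (2) + (0) + (0)] = 0/12 = 0
  <chi_rho, chi_6> = (1/12)[1*(8)*conj(2) + 1*(4)*conj(2) + 2*(-5)*conj(-1) + 2*(-1)*conj(-1) + 3*(0)*conj(0) + 3*(0)*conj(0)]
      = (1/12)[(16) + (8) + (10) + (2) + (0) + (0)] = 36/12 = 3
Dimension check: dim(rho) = sum (mult * dim) = 0*1 + 0*1 + 1*1 + 1*1 + 0*2 + 3*2 = 8 = chi_rho(e) = 8.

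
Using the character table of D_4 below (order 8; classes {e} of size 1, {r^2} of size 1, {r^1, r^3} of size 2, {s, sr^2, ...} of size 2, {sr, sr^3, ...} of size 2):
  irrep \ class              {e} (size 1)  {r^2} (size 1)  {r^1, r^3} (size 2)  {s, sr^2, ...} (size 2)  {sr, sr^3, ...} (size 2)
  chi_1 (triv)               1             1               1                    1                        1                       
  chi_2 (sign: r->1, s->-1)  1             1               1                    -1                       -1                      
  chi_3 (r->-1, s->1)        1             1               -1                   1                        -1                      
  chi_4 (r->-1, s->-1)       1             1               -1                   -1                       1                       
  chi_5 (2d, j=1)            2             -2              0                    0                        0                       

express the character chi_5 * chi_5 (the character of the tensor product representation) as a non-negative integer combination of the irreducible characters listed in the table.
chi_5 tensor chi_5 = chi_1 + chi_2 + chi_3 + chi_4 (all other irreducibles have multiplicity 0).

Working: The character of a tensor product is the pointwise product (chi_5 * chi_5)(C) = chi_5(C) * chi_5(C):
  {e}: (2)*(2), {r^2}: (-2)*(-2), {r^1, r^3}: (0)*(0), {s, sr^2, ...}: (0)*(0), {sr, sr^3, ...}: (0)*(0)
so (chi_5 * chi_5) takes values
  {e} -> 4, {r^2} -> 4, {r^1, r^3} -> 0, {s, sr^2, ...} -> 0, {sr, sr^3, ...} -> 0.
Now take the inner product of this character with each irreducible chi from the table, <chi_5*chi_5, chi> = (1/8) sum_C |C| (chi_5*chi_5)(C) conj(chi(C)):
  <chi_5*chi_5, chi_1> = (1/8)[1*(4)*conj(1) + 1*(4)*conj(1) + 2*(0)*conj(1) + 2*(0)*conj(1) + 2*(0)*conj(1)]
      = (1/8)[(4) + (4) + (0) + (0) + (0)] = 8/8 = 1
  <chi_5*chi_5, chi_2> = (1/8)[1*(4)*conj(1) + 1*(4)*conj(1) + 2*(0)*conj(1) + 2*(0)*conj(-1) + 2*(0)*conj(-1)]
      = (1/8)[(4) + (4) + (0) + (0) + (0)] = 8/8 = 1
  <chi_5*chi_5, chi_3> = (1/8)[1*(4)*conj(1) + 1*(4)*conj(1) + 2*(0)*conj(-1) + 2*(0)*conj(1) + 2*(0)*conj(-1)]
      = (1/8)[(4) + (4) + (0) + (0) + (0)] = 8/8 = 1
  <chi_5*chi_5, chi_4> = (1/8)[1*(4)*conj(1) + 1*(4)*conj(1) + 2*(0)*conj(-1) + 2*(0)*conj(-1) + 2*(0)*conj(1)]
      = (1/8)[(4) + (4) + (0) + (0) + (0)] = 8/8 = 1
  <chi_5*chi_5, chi_5> = (1/8)[1*(4)*conj(2) + 1*(4)*conj(-2) + 2*(0)*conj(0) + 2*(0)*conj(0) + 2*(0)*conj(0)]
      = (1/8)[(8) + (-8) + (0) + (0) + (0)] = 0/8 = 0
Hence the multiplicities are chi_1: 1, chi_2: 1, chi_3: 1, chi_4: 1. Dimension check: dim(chi_5)*dim(chi_5) = 2*2 = 4 and sum (mult * dim) = 1*1 + 1*1 + 1*1 + 1*1 = 4.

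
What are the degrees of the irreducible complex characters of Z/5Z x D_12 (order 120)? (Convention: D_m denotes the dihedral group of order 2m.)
Dimensions: 1, 1, 1, 1, 1, 1, 1, 1, 1, 1, 1, 1, 1, 1, 1, 1, 1, 1, 1, 1, 2, 2, 2, 2, 2, 2, 2, 2, 2, 2, 2, 2, 2, 2, 2, 2, 2, 2, 2, 2, 2, 2, 2, 2, 2

Argument: There are 45 irreducibles (= number of conjugacy classes). Their dimensions d_i satisfy sum d_i^2 = |G| = 120: 1 + 1 + 1 + 1 + 1 + 1 + 1 + 1 + 1 + 1 + 1 + 1 + 1 + 1 + 1 + 1 + 1 + 1 + 1 + 1 + 4 + 4 + 4 + 4 + 4 + 4 + 4 + 4 + 4 + 4 + 4 + 4 + 4 + 4 + 4 + 4 + 4 + 4 + 4 + 4 + 4 + 4 + 4 + 4 + 4 = 120. (For the product with Z/5Z: each of the 5 1-dim characters of Z/5Z tensors with each irrep of D_12, giving 5 copies of each D_12-dimension.)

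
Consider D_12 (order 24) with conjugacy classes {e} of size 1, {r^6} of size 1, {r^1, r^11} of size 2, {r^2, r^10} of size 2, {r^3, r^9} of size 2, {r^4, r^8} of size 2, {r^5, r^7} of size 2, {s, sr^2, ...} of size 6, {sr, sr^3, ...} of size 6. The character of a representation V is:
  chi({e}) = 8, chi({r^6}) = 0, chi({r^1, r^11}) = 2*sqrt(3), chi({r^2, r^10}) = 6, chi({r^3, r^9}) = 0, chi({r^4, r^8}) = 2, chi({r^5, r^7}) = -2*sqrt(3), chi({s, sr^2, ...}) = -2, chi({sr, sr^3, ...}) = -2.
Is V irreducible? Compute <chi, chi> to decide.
Not irreducible (reducible): <chi, chi> = 10 > 1.

Details: <chi, chi> = (1/|G|) sum_C |C| * |chi(C)|^2 = (1/24)[1*|8|^2 + 1*|0|^2 + 2*|2*sqrt(3)|^2 + 2*|6|^2 + 2*|0|^2 + 2*|2|^2 + 2*|-2*sqrt(3)|^2 + 6*|-2|^2 + 6*|-2|^2]
  = (1/24)[(64) + (0) + (24) + (72) + (0) + (8) + (24) + (24) + (24)] = 240/24 = 10.
A character is irreducible iff <chi, chi> = 1, so this representation is reducible.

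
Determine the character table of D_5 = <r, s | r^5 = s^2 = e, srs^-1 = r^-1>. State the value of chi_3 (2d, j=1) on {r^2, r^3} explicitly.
Conjugacy classes: {e} of size 1, {r^1, r^4} of size 2, {r^2, r^3} of size 2, {s, sr, ..., sr^4} of size 5.
Character table:
  irrep \ class              {e} (size 1)  {r^1, r^4} (size 2)  {r^2, r^3} (size 2)  {s, sr, ..., sr^4} (size 5)
  chi_1 (triv)               1             1                    1                    1                          
  chi_2 (sign: r->1, s->-1)  1             1                    1                    -1                         
  chi_3 (2d, j=1)            2             -1/2 + sqrt(5)/2     -sqrt(5)/2 - 1/2     0                          
  chi_4 (2d, j=2)            2             -sqrt(5)/2 - 1/2     -1/2 + sqrt(5)/2     0                          

Spot check: chi_3 (2d, j=1) on {r^2, r^3} = -sqrt(5)/2 - 1/2.

Argument: D_5 has order 2*5 = 10 with 4 conjugacy classes, hence 4 irreducibles. Sum of squared dims 1 + 1 + 4 + 4 = 10 = |G|. Linear characters come from the abelianisation; the 2-dimensional irreps have character r^k -> 2*cos(2*pi*j*k/5), reflections -> 0.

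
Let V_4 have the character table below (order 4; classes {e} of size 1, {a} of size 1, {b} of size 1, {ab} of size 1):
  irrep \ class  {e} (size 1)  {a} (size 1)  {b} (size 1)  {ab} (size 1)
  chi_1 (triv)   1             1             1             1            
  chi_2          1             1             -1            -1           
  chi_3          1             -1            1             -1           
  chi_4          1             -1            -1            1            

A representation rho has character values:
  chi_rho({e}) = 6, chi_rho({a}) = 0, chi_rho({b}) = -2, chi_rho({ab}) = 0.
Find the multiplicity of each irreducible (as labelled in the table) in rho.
Multiplicities: chi_1: 1, chi_2: 2, chi_3: 1, chi_4: 2.

Use <chi_rho, chi> = (1/|G|) sum_C |C| * chi_rho(C) * conj(chi(C)) with |G| = 4 for each irreducible chi in the table:
  <chi_rho, chi_1> = (1/4)[1*(6)*conj(1) + 1*(0)*conj(1) + 1*(-2)*conj(1) + 1*(0)*conj(1)]
      = (1/4)[(6) + (0) + (-2) + (0)] = 4/4 = 1
  <chi_rho, chi_2> = (1/4)[1*(6)*conj(1) + 1*(0)*conj(1) + 1*(-2)*conj(-1) + 1*(0)*conj(-1)]
      = (1/4)[(6) + (0) + (2) + (0)] = 8/4 = 2
  <chi_rho, chi_3> = (1/4)[1*(6)*conj(1) + 1*(0)*conj(-1) + 1*(-2)*conj(1) + 1*(0)*conj(-1)]
      = (1/4)[(6) + (0) + (-2) + (0)] = 4/4 = 1
  <chi_rho, chi_4> = (1/4)[1*(6)*conj(1) + 1*(0)*conj(-1) + 1*(-2)*conj(-1) + 1*(0)*conj(1)]
      = (1/4)[(6) + (0) + (2) + (0)] = 8/4 = 2
Dimension check: dim(rho) = sum (mult * dim) = 1*1 + 2*1 + 1*1 + 2*1 = 6 = chi_rho(e) = 6.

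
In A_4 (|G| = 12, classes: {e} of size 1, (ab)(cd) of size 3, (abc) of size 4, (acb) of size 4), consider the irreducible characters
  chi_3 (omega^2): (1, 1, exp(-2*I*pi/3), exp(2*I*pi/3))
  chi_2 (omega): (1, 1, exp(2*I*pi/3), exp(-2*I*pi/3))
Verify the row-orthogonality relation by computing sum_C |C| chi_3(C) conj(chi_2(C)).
Sum = 0; so <chi_3, chi_2> = 0 (distinct irreducibles are orthogonal).

Why: Compute term by term over conjugacy classes (|C| * chi_3(C) * conj(chi_2(C))):
  1*(1)*conj(1) + 3*(1)*conj(1) + 4*(exp(-2*I*pi/3))*conj(exp(2*I*pi/3)) + 4*(exp(2*I*pi/3))*conj(exp(-2*I*pi/3))
  = (1) + (3) + (4*exp(2*I*pi/3)) + (4*exp(-2*I*pi/3))
  = 0.
(Exp terms are combined using exp(i*s)*conj(exp(i*t)) = exp(i*(s-t)), and sums of them are collapsed using the identity that for every m > 1 the m distinct m-th roots of unity sum to 0, e.g. 1 + exp(2*I*pi/3) + exp(-2*I*pi/3) = 0.)
Dividing by |G| = 12 gives 0/12 = 0, matching the row-orthogonality relation <chi_3, chi_2> = [chi_3 = chi_2].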